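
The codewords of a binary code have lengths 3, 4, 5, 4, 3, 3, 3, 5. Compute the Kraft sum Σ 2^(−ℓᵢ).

0.6875

With common denominator 2^5 = 32: Σ 2^(−ℓᵢ) = 4/32 + 2/32 + 1/32 + 2/32 + 4/32 + 4/32 + 4/32 + 1/32 = 22/32 = 0.6875.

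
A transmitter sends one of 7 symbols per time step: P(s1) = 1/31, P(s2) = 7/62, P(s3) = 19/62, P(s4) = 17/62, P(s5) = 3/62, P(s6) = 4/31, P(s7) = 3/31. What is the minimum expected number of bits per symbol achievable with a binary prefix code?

2.5 bits/symbol

Repeatedly combine the two least-probable nodes; the expected code length is the sum of the merged weights.
merge 1/31 + 3/62 → 5/62
merge 5/62 + 3/31 → 11/62
merge 7/62 + 4/31 → 15/62
merge 11/62 + 15/62 → 13/31
merge 17/62 + 19/62 → 18/31
merge 13/31 + 18/31 → 1
L = 5/62 + 11/62 + 15/62 + 13/31 + 18/31 + 1 = 5/2 = 2.5 bits/symbol.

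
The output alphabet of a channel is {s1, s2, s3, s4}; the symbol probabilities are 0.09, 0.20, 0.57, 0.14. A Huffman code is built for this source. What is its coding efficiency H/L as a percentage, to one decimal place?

98.6%

Entropy H = −Σ p log₂ p ≈ 1.6364 bits.
Huffman merges: 9/100+7/50→23/100; 1/5+23/100→43/100; 43/100+57/100→1. L = 83/50 ≈ 1.6600.
Efficiency = H/L = 1.6364/1.6600 = 98.6%.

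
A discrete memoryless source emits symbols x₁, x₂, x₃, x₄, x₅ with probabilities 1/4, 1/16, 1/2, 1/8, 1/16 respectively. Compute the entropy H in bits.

1.875 bits

Each probability is a power of 1/2, so log₂(1/p) is an integer.
H = Σ p·log₂(1/p) = 1/4·2 + 1/16·4 + 1/2·1 + 1/8·3 + 1/16·4 = 1.875 bits.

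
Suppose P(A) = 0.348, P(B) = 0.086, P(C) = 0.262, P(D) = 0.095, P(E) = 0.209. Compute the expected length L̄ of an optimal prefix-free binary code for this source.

2.181 bits/symbol

Repeatedly combine the two least-probable nodes; the expected code length is the sum of the merged weights.
merge 43/500 + 19/200 → 181/1000
merge 181/1000 + 209/1000 → 39/100
merge 131/500 + 87/250 → 61/100
merge 39/100 + 61/100 → 1
L = 181/1000 + 39/100 + 61/100 + 1 = 2181/1000 = 2.181 bits/symbol.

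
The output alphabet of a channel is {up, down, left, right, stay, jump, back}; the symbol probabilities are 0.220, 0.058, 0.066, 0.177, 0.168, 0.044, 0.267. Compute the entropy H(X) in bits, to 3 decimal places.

2.559 bits

H = −Σ pᵢ log₂ pᵢ.
−0.220·log₂(0.220) = 0.4806
−0.058·log₂(0.058) = 0.2383
−0.066·log₂(0.066) = 0.2588
−0.177·log₂(0.177) = 0.4422
−0.168·log₂(0.168) = 0.4323
−0.044·log₂(0.044) = 0.1983
−0.267·log₂(0.267) = 0.5087
Sum ≈ 2.5591 → 2.559 bits.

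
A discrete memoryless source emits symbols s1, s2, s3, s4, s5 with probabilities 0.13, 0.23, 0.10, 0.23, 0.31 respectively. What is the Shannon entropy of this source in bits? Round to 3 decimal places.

H = −Σ pᵢ log₂ pᵢ.
−0.13·log₂(0.13) = 0.3826
−0.23·log₂(0.23) = 0.4877
−0.10·log₂(0.10) = 0.3322
−0.23·log₂(0.23) = 0.4877
−0.31·log₂(0.31) = 0.5238
Sum ≈ 2.2140 → 2.214 bits.

2.214 bits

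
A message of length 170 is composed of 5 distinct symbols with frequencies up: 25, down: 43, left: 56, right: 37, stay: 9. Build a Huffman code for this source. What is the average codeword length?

2.2 bits/symbol

Probabilities are the counts divided by 170.
Repeatedly combine the two least-probable nodes; the expected code length is the sum of the merged weights.
merge 9/170 + 5/34 → 1/5
merge 1/5 + 37/170 → 71/170
merge 43/170 + 28/85 → 99/170
merge 71/170 + 99/170 → 1
L = 1/5 + 71/170 + 99/170 + 1 = 11/5 = 2.2 bits/symbol.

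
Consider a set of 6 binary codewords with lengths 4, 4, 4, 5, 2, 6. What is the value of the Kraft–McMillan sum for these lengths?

0.484375

With common denominator 2^6 = 64: Σ 2^(−ℓᵢ) = 4/64 + 4/64 + 4/64 + 2/64 + 16/64 + 1/64 = 31/64 = 0.484375.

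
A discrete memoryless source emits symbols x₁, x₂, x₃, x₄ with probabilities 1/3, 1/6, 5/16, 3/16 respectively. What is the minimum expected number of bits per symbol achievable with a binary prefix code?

2 bits/symbol

Repeatedly combine the two least-probable nodes; the expected code length is the sum of the merged weights.
merge 1/6 + 3/16 → 17/48
merge 5/16 + 1/3 → 31/48
merge 17/48 + 31/48 → 1
L = 17/48 + 31/48 + 1 = 2 bits/symbol.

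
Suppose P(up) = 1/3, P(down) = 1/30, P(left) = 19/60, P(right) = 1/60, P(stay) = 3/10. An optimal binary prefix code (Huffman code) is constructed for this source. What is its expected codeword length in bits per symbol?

2.05 bits/symbol

Repeatedly combine the two least-probable nodes; the expected code length is the sum of the merged weights.
merge 1/60 + 1/30 → 1/20
merge 1/20 + 3/10 → 7/20
merge 19/60 + 1/3 → 13/20
merge 7/20 + 13/20 → 1
L = 1/20 + 7/20 + 13/20 + 1 = 41/20 = 2.05 bits/symbol.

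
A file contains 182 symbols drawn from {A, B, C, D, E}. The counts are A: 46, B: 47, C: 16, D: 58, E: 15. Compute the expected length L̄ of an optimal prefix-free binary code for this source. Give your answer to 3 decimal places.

2.170 bits/symbol

Probabilities are the counts divided by 182.
Repeatedly combine the two least-probable nodes; the expected code length is the sum of the merged weights.
merge 15/182 + 8/91 → 31/182
merge 31/182 + 23/91 → 11/26
merge 47/182 + 29/91 → 15/26
merge 11/26 + 15/26 → 1
L = 31/182 + 11/26 + 15/26 + 1 = 395/182 ≈ 2.170 bits/symbol.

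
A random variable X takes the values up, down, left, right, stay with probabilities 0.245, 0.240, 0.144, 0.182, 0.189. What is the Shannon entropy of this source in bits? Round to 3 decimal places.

H = −Σ pᵢ log₂ pᵢ.
−0.245·log₂(0.245) = 0.4971
−0.240·log₂(0.240) = 0.4941
−0.144·log₂(0.144) = 0.4026
−0.182·log₂(0.182) = 0.4474
−0.189·log₂(0.189) = 0.4543
Sum ≈ 2.2955 → 2.296 bits.

2.296 bits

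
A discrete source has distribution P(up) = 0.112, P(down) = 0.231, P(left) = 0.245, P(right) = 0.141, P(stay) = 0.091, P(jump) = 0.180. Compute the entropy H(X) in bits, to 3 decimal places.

2.498 bits

H = −Σ pᵢ log₂ pᵢ.
−0.112·log₂(0.112) = 0.3537
−0.231·log₂(0.231) = 0.4883
−0.245·log₂(0.245) = 0.4971
−0.141·log₂(0.141) = 0.3985
−0.091·log₂(0.091) = 0.3147
−0.180·log₂(0.180) = 0.4453
Sum ≈ 2.4977 → 2.498 bits.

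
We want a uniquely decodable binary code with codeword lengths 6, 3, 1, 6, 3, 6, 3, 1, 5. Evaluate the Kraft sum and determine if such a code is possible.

With common denominator 2^6 = 64: Σ 2^(−ℓᵢ) = 1/64 + 8/64 + 32/64 + 1/64 + 8/64 + 1/64 + 8/64 + 32/64 + 2/64 = 93/64 = 1.453125.
Kraft's inequality requires Σ ≤ 1; here Σ = 1.453125 > 1, so no such prefix code exists.

1.453125; no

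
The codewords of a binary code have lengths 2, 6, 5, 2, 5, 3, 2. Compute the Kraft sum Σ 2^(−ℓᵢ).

0.953125

With common denominator 2^6 = 64: Σ 2^(−ℓᵢ) = 16/64 + 1/64 + 2/64 + 16/64 + 2/64 + 8/64 + 16/64 = 61/64 = 0.953125.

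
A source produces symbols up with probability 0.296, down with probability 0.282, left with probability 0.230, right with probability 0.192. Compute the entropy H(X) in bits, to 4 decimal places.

1.9797 bits

H = −Σ pᵢ log₂ pᵢ.
−0.296·log₂(0.296) = 0.5199
−0.282·log₂(0.282) = 0.5150
−0.230·log₂(0.230) = 0.4877
−0.192·log₂(0.192) = 0.4571
Sum ≈ 1.9797 → 1.9797 bits.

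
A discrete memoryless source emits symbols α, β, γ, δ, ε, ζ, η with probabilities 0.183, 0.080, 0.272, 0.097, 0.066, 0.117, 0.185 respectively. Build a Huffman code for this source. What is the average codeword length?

Repeatedly combine the two least-probable nodes; the expected code length is the sum of the merged weights.
merge 33/500 + 2/25 → 73/500
merge 97/1000 + 117/1000 → 107/500
merge 73/500 + 183/1000 → 329/1000
merge 37/200 + 107/500 → 399/1000
merge 34/125 + 329/1000 → 601/1000
merge 399/1000 + 601/1000 → 1
L = 73/500 + 107/500 + 329/1000 + 399/1000 + 601/1000 + 1 = 2689/1000 = 2.689 bits/symbol.

2.689 bits/symbol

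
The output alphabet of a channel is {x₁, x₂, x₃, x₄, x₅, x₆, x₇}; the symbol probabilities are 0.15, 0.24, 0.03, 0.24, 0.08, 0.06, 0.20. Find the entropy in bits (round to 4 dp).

2.5500 bits

H = −Σ pᵢ log₂ pᵢ.
−0.15·log₂(0.15) = 0.4105
−0.24·log₂(0.24) = 0.4941
−0.03·log₂(0.03) = 0.1518
−0.24·log₂(0.24) = 0.4941
−0.08·log₂(0.08) = 0.2915
−0.06·log₂(0.06) = 0.2435
−0.20·log₂(0.20) = 0.4644
Sum ≈ 2.5500 → 2.5500 bits.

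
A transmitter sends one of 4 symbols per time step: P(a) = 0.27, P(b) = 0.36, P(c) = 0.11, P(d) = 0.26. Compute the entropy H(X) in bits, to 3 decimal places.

1.896 bits

H = −Σ pᵢ log₂ pᵢ.
−0.27·log₂(0.27) = 0.5100
−0.36·log₂(0.36) = 0.5306
−0.11·log₂(0.11) = 0.3503
−0.26·log₂(0.26) = 0.5053
Sum ≈ 1.8962 → 1.896 bits.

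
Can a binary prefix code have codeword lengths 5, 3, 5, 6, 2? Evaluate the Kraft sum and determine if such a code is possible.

With common denominator 2^6 = 64: Σ 2^(−ℓᵢ) = 2/64 + 8/64 + 2/64 + 1/64 + 16/64 = 29/64 = 0.453125.
Kraft's inequality requires Σ ≤ 1; here Σ = 0.453125 ≤ 1, so such a prefix code exists.

0.453125; yes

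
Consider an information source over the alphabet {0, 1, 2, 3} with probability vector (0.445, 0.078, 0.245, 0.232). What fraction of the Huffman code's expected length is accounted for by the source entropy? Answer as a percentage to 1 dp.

Entropy H = −Σ p log₂ p ≈ 1.7930 bits.
Huffman merges: 39/500+29/125→31/100; 49/200+31/100→111/200; 89/200+111/200→1. L = 373/200 ≈ 1.8650.
Efficiency = H/L = 1.7930/1.8650 = 96.1%.

96.1%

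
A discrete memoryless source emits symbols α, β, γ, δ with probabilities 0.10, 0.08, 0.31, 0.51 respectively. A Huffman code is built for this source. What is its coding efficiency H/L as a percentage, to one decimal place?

Entropy H = −Σ p log₂ p ≈ 1.6429 bits.
Huffman merges: 2/25+1/10→9/50; 9/50+31/100→49/100; 49/100+51/100→1. L = 167/100 ≈ 1.6700.
Efficiency = H/L = 1.6429/1.6700 = 98.4%.

98.4%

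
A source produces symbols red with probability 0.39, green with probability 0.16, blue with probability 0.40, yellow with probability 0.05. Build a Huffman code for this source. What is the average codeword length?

Repeatedly combine the two least-probable nodes; the expected code length is the sum of the merged weights.
merge 1/20 + 4/25 → 21/100
merge 21/100 + 39/100 → 3/5
merge 2/5 + 3/5 → 1
L = 21/100 + 3/5 + 1 = 181/100 = 1.81 bits/symbol.

1.81 bits/symbol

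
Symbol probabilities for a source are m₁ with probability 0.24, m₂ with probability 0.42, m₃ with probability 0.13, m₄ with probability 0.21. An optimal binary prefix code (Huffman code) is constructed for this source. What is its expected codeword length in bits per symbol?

Repeatedly combine the two least-probable nodes; the expected code length is the sum of the merged weights.
merge 13/100 + 21/100 → 17/50
merge 6/25 + 17/50 → 29/50
merge 21/50 + 29/50 → 1
L = 17/50 + 29/50 + 1 = 48/25 = 1.92 bits/symbol.

1.92 bits/symbol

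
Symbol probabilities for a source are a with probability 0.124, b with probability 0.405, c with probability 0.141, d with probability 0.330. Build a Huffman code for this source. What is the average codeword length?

1.86 bits/symbol

Repeatedly combine the two least-probable nodes; the expected code length is the sum of the merged weights.
merge 31/250 + 141/1000 → 53/200
merge 53/200 + 33/100 → 119/200
merge 81/200 + 119/200 → 1
L = 53/200 + 119/200 + 1 = 93/50 = 1.86 bits/symbol.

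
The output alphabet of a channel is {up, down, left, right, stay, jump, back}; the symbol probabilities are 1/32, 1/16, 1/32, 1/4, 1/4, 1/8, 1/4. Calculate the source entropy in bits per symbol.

Each probability is a power of 1/2, so log₂(1/p) is an integer.
H = Σ p·log₂(1/p) = 1/32·5 + 1/16·4 + 1/32·5 + 1/4·2 + 1/4·2 + 1/8·3 + 1/4·2 = 2.4375 bits.

2.4375 bits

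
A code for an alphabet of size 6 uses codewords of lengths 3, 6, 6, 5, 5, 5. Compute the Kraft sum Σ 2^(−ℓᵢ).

With common denominator 2^6 = 64: Σ 2^(−ℓᵢ) = 8/64 + 1/64 + 1/64 + 2/64 + 2/64 + 2/64 = 16/64 = 0.25.

0.25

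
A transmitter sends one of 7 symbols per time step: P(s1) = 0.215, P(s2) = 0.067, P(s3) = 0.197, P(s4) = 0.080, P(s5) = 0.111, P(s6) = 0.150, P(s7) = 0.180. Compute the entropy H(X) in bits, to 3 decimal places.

2.699 bits

H = −Σ pᵢ log₂ pᵢ.
−0.215·log₂(0.215) = 0.4768
−0.067·log₂(0.067) = 0.2613
−0.197·log₂(0.197) = 0.4617
−0.080·log₂(0.080) = 0.2915
−0.111·log₂(0.111) = 0.3520
−0.150·log₂(0.150) = 0.4105
−0.180·log₂(0.180) = 0.4453
Sum ≈ 2.6992 → 2.699 bits.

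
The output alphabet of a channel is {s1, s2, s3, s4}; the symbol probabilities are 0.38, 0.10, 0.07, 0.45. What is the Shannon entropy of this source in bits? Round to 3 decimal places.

1.650 bits

H = −Σ pᵢ log₂ pᵢ.
−0.38·log₂(0.38) = 0.5305
−0.10·log₂(0.10) = 0.3322
−0.07·log₂(0.07) = 0.2686
−0.45·log₂(0.45) = 0.5184
Sum ≈ 1.6496 → 1.650 bits.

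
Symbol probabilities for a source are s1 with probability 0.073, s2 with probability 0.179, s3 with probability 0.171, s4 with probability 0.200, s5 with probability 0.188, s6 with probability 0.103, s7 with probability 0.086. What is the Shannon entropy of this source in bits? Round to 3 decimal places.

H = −Σ pᵢ log₂ pᵢ.
−0.073·log₂(0.073) = 0.2756
−0.179·log₂(0.179) = 0.4443
−0.171·log₂(0.171) = 0.4357
−0.200·log₂(0.200) = 0.4644
−0.188·log₂(0.188) = 0.4533
−0.103·log₂(0.103) = 0.3378
−0.086·log₂(0.086) = 0.3044
Sum ≈ 2.7155 → 2.715 bits.

2.715 bits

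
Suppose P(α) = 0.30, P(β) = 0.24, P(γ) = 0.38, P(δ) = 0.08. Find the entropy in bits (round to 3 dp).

H = −Σ pᵢ log₂ pᵢ.
−0.30·log₂(0.30) = 0.5211
−0.24·log₂(0.24) = 0.4941
−0.38·log₂(0.38) = 0.5305
−0.08·log₂(0.08) = 0.2915
Sum ≈ 1.8372 → 1.837 bits.

1.837 bits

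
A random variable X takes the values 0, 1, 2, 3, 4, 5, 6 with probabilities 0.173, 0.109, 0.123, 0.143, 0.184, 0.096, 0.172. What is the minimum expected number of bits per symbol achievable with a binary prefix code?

2.816 bits/symbol

Repeatedly combine the two least-probable nodes; the expected code length is the sum of the merged weights.
merge 12/125 + 109/1000 → 41/200
merge 123/1000 + 143/1000 → 133/500
merge 43/250 + 173/1000 → 69/200
merge 23/125 + 41/200 → 389/1000
merge 133/500 + 69/200 → 611/1000
merge 389/1000 + 611/1000 → 1
L = 41/200 + 133/500 + 69/200 + 389/1000 + 611/1000 + 1 = 352/125 = 2.816 bits/symbol.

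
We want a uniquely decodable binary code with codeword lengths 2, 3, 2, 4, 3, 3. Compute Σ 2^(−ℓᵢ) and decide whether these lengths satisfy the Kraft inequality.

With common denominator 2^4 = 16: Σ 2^(−ℓᵢ) = 4/16 + 2/16 + 4/16 + 1/16 + 2/16 + 2/16 = 15/16 = 0.9375.
Kraft's inequality requires Σ ≤ 1; here Σ = 0.9375 ≤ 1, so such a prefix code exists.

0.9375; yes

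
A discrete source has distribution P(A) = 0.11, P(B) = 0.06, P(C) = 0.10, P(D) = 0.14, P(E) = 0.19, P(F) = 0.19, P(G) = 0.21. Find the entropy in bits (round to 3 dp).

H = −Σ pᵢ log₂ pᵢ.
−0.11·log₂(0.11) = 0.3503
−0.06·log₂(0.06) = 0.2435
−0.10·log₂(0.10) = 0.3322
−0.14·log₂(0.14) = 0.3971
−0.19·log₂(0.19) = 0.4552
−0.19·log₂(0.19) = 0.4552
−0.21·log₂(0.21) = 0.4728
Sum ≈ 2.7064 → 2.706 bits.

2.706 bits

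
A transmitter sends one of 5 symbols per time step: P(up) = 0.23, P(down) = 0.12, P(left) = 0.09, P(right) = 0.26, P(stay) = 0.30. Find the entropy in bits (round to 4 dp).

H = −Σ pᵢ log₂ pᵢ.
−0.23·log₂(0.23) = 0.4877
−0.12·log₂(0.12) = 0.3671
−0.09·log₂(0.09) = 0.3127
−0.26·log₂(0.26) = 0.5053
−0.30·log₂(0.30) = 0.5211
Sum ≈ 2.1938 → 2.1938 bits.

2.1938 bits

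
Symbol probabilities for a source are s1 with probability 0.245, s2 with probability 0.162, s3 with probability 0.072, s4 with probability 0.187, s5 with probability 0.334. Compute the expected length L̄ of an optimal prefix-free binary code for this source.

2.234 bits/symbol

Repeatedly combine the two least-probable nodes; the expected code length is the sum of the merged weights.
merge 9/125 + 81/500 → 117/500
merge 187/1000 + 117/500 → 421/1000
merge 49/200 + 167/500 → 579/1000
merge 421/1000 + 579/1000 → 1
L = 117/500 + 421/1000 + 579/1000 + 1 = 1117/500 = 2.234 bits/symbol.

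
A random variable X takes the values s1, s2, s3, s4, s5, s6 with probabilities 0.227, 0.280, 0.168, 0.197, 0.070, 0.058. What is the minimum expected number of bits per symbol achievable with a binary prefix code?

2.424 bits/symbol

Repeatedly combine the two least-probable nodes; the expected code length is the sum of the merged weights.
merge 29/500 + 7/100 → 16/125
merge 16/125 + 21/125 → 37/125
merge 197/1000 + 227/1000 → 53/125
merge 7/25 + 37/125 → 72/125
merge 53/125 + 72/125 → 1
L = 16/125 + 37/125 + 53/125 + 72/125 + 1 = 303/125 = 2.424 bits/symbol.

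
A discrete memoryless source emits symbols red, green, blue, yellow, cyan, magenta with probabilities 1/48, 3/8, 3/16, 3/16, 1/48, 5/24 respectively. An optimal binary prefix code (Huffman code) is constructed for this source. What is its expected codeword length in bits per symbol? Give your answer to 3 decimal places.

Repeatedly combine the two least-probable nodes; the expected code length is the sum of the merged weights.
merge 1/48 + 1/48 → 1/24
merge 1/24 + 3/16 → 11/48
merge 3/16 + 5/24 → 19/48
merge 11/48 + 3/8 → 29/48
merge 19/48 + 29/48 → 1
L = 1/24 + 11/48 + 19/48 + 29/48 + 1 = 109/48 ≈ 2.271 bits/symbol.

2.271 bits/symbol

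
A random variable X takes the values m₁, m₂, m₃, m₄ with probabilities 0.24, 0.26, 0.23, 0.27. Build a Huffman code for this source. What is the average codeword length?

2 bits/symbol

Repeatedly combine the two least-probable nodes; the expected code length is the sum of the merged weights.
merge 23/100 + 6/25 → 47/100
merge 13/50 + 27/100 → 53/100
merge 47/100 + 53/100 → 1
L = 47/100 + 53/100 + 1 = 2 bits/symbol.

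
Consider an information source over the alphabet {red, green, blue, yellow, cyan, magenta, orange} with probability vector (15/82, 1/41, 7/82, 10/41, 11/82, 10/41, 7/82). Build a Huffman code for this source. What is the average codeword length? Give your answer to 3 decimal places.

Repeatedly combine the two least-probable nodes; the expected code length is the sum of the merged weights.
merge 1/41 + 7/82 → 9/82
merge 7/82 + 9/82 → 8/41
merge 11/82 + 15/82 → 13/41
merge 8/41 + 10/41 → 18/41
merge 10/41 + 13/41 → 23/41
merge 18/41 + 23/41 → 1
L = 9/82 + 8/41 + 13/41 + 18/41 + 23/41 + 1 = 215/82 ≈ 2.622 bits/symbol.

2.622 bits/symbol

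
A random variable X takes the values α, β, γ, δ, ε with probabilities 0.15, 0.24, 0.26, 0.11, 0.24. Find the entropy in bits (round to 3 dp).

2.254 bits

H = −Σ pᵢ log₂ pᵢ.
−0.15·log₂(0.15) = 0.4105
−0.24·log₂(0.24) = 0.4941
−0.26·log₂(0.26) = 0.5053
−0.11·log₂(0.11) = 0.3503
−0.24·log₂(0.24) = 0.4941
Sum ≈ 2.2544 → 2.254 bits.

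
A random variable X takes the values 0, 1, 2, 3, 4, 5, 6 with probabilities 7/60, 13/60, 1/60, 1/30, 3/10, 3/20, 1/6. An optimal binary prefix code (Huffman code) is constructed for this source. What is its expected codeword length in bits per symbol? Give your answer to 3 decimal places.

2.533 bits/symbol

Repeatedly combine the two least-probable nodes; the expected code length is the sum of the merged weights.
merge 1/60 + 1/30 → 1/20
merge 1/20 + 7/60 → 1/6
merge 3/20 + 1/6 → 19/60
merge 1/6 + 13/60 → 23/60
merge 3/10 + 19/60 → 37/60
merge 23/60 + 37/60 → 1
L = 1/20 + 1/6 + 19/60 + 23/60 + 37/60 + 1 = 38/15 ≈ 2.533 bits/symbol.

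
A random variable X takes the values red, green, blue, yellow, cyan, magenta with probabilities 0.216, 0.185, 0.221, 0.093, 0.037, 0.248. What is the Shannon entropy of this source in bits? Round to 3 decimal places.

2.403 bits

H = −Σ pᵢ log₂ pᵢ.
−0.216·log₂(0.216) = 0.4776
−0.185·log₂(0.185) = 0.4504
−0.221·log₂(0.221) = 0.4813
−0.093·log₂(0.093) = 0.3187
−0.037·log₂(0.037) = 0.1760
−0.248·log₂(0.248) = 0.4989
Sum ≈ 2.4028 → 2.403 bits.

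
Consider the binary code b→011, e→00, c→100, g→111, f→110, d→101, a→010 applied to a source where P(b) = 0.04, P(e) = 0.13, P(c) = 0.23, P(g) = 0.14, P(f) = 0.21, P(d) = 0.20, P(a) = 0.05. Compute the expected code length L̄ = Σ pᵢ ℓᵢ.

2.87 bits/symbol

L̄ = Σ pᵢ·ℓᵢ = 0.04·3 + 0.13·2 + 0.23·3 + 0.14·3 + 0.21·3 + 0.20·3 + 0.05·3 = 2.87 bits/symbol.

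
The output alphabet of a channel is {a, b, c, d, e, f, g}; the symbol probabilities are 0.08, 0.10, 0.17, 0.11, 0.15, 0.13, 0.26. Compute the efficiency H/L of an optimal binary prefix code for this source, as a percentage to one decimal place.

98.8%

Entropy H = −Σ p log₂ p ≈ 2.7071 bits.
Huffman merges: 2/25+1/10→9/50; 11/100+13/100→6/25; 3/20+17/100→8/25; 9/50+6/25→21/50; 13/50+8/25→29/50; 21/50+29/50→1. L = 137/50 ≈ 2.7400.
Efficiency = H/L = 2.7071/2.7400 = 98.8%.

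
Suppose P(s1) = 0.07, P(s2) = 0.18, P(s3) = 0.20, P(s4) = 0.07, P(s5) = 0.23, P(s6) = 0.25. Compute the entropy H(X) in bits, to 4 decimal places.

2.4345 bits

H = −Σ pᵢ log₂ pᵢ.
−0.07·log₂(0.07) = 0.2686
−0.18·log₂(0.18) = 0.4453
−0.20·log₂(0.20) = 0.4644
−0.07·log₂(0.07) = 0.2686
−0.23·log₂(0.23) = 0.4877
−0.25·log₂(0.25) = 0.5000
Sum ≈ 2.4345 → 2.4345 bits.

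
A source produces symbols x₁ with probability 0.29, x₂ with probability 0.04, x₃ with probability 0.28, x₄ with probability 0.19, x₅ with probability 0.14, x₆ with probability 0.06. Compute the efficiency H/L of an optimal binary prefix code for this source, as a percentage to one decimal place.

Entropy H = −Σ p log₂ p ≈ 2.3137 bits.
Huffman merges: 1/25+3/50→1/10; 1/10+7/50→6/25; 19/100+6/25→43/100; 7/25+29/100→57/100; 43/100+57/100→1. L = 117/50 ≈ 2.3400.
Efficiency = H/L = 2.3137/2.3400 = 98.9%.

98.9%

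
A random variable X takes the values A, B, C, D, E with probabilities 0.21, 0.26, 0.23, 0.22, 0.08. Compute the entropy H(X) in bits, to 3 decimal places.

H = −Σ pᵢ log₂ pᵢ.
−0.21·log₂(0.21) = 0.4728
−0.26·log₂(0.26) = 0.5053
−0.23·log₂(0.23) = 0.4877
−0.22·log₂(0.22) = 0.4806
−0.08·log₂(0.08) = 0.2915
Sum ≈ 2.2379 → 2.238 bits.

2.238 bits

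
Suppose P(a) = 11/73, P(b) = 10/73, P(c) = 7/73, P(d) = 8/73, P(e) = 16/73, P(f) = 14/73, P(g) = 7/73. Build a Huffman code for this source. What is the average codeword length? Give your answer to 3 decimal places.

Repeatedly combine the two least-probable nodes; the expected code length is the sum of the merged weights.
merge 7/73 + 7/73 → 14/73
merge 8/73 + 10/73 → 18/73
merge 11/73 + 14/73 → 25/73
merge 14/73 + 16/73 → 30/73
merge 18/73 + 25/73 → 43/73
merge 30/73 + 43/73 → 1
L = 14/73 + 18/73 + 25/73 + 30/73 + 43/73 + 1 = 203/73 ≈ 2.781 bits/symbol.

2.781 bits/symbol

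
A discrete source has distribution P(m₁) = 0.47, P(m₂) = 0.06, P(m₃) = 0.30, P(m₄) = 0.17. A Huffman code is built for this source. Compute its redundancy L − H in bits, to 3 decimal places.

0.049 bits

Entropy H = −Σ p log₂ p ≈ 1.7112 bits.
Huffman merges: 3/50+17/100→23/100; 23/100+3/10→53/100; 47/100+53/100→1. L = 44/25 ≈ 1.7600.
L − H = 1.7600 − 1.7112 = 0.049 bits.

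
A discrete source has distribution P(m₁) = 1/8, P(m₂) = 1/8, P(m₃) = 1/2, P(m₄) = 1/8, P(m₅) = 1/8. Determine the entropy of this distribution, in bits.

2 bits

Each probability is a power of 1/2, so log₂(1/p) is an integer.
H = Σ p·log₂(1/p) = 1/8·3 + 1/8·3 + 1/2·1 + 1/8·3 + 1/8·3 = 2 bits.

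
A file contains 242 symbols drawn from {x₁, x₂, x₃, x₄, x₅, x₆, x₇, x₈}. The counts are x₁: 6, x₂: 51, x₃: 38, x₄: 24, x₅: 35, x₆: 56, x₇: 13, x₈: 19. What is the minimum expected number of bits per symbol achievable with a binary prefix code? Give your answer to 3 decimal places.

2.793 bits/symbol

Probabilities are the counts divided by 242.
Repeatedly combine the two least-probable nodes; the expected code length is the sum of the merged weights.
merge 3/121 + 13/242 → 19/242
merge 19/242 + 19/242 → 19/121
merge 12/121 + 35/242 → 59/242
merge 19/121 + 19/121 → 38/121
merge 51/242 + 28/121 → 107/242
merge 59/242 + 38/121 → 135/242
merge 107/242 + 135/242 → 1
L = 19/242 + 19/121 + 59/242 + 38/121 + 107/242 + 135/242 + 1 = 338/121 ≈ 2.793 bits/symbol.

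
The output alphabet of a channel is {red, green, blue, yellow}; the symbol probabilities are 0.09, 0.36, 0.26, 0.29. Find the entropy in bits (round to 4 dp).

1.8665 bits

H = −Σ pᵢ log₂ pᵢ.
−0.09·log₂(0.09) = 0.3127
−0.36·log₂(0.36) = 0.5306
−0.26·log₂(0.26) = 0.5053
−0.29·log₂(0.29) = 0.5179
Sum ≈ 1.8665 → 1.8665 bits.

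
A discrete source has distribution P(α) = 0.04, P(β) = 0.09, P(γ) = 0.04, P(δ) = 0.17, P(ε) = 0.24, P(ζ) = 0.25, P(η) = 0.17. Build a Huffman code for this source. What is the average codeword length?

Repeatedly combine the two least-probable nodes; the expected code length is the sum of the merged weights.
merge 1/25 + 1/25 → 2/25
merge 2/25 + 9/100 → 17/100
merge 17/100 + 17/100 → 17/50
merge 17/100 + 6/25 → 41/100
merge 1/4 + 17/50 → 59/100
merge 41/100 + 59/100 → 1
L = 2/25 + 17/100 + 17/50 + 41/100 + 59/100 + 1 = 259/100 = 2.59 bits/symbol.

2.59 bits/symbol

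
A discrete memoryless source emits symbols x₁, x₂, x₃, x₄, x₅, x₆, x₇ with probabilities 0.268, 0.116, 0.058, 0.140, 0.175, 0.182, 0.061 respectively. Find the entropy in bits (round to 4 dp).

H = −Σ pᵢ log₂ pᵢ.
−0.268·log₂(0.268) = 0.5091
−0.116·log₂(0.116) = 0.3605
−0.058·log₂(0.058) = 0.2383
−0.140·log₂(0.140) = 0.3971
−0.175·log₂(0.175) = 0.4401
−0.182·log₂(0.182) = 0.4474
−0.061·log₂(0.061) = 0.2461
Sum ≈ 2.6385 → 2.6385 bits.

2.6385 bits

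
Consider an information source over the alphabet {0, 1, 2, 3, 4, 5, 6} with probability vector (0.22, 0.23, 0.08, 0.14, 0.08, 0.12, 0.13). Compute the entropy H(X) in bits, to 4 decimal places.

H = −Σ pᵢ log₂ pᵢ.
−0.22·log₂(0.22) = 0.4806
−0.23·log₂(0.23) = 0.4877
−0.08·log₂(0.08) = 0.2915
−0.14·log₂(0.14) = 0.3971
−0.08·log₂(0.08) = 0.2915
−0.12·log₂(0.12) = 0.3671
−0.13·log₂(0.13) = 0.3826
Sum ≈ 2.6981 → 2.6981 bits.

2.6981 bits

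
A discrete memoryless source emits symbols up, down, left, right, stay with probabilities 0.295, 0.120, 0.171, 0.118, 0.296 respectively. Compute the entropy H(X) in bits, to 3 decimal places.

2.206 bits

H = −Σ pᵢ log₂ pᵢ.
−0.295·log₂(0.295) = 0.5196
−0.120·log₂(0.120) = 0.3671
−0.171·log₂(0.171) = 0.4357
−0.118·log₂(0.118) = 0.3638
−0.296·log₂(0.296) = 0.5199
Sum ≈ 2.2060 → 2.206 bits.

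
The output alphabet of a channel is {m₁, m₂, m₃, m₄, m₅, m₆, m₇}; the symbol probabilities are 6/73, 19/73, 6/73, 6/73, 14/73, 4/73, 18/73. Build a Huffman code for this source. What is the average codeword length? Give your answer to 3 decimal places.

2.603 bits/symbol

Repeatedly combine the two least-probable nodes; the expected code length is the sum of the merged weights.
merge 4/73 + 6/73 → 10/73
merge 6/73 + 6/73 → 12/73
merge 10/73 + 12/73 → 22/73
merge 14/73 + 18/73 → 32/73
merge 19/73 + 22/73 → 41/73
merge 32/73 + 41/73 → 1
L = 10/73 + 12/73 + 22/73 + 32/73 + 41/73 + 1 = 190/73 ≈ 2.603 bits/symbol.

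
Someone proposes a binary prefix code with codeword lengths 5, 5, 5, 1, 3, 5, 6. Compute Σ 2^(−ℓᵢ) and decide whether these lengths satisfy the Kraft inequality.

With common denominator 2^6 = 64: Σ 2^(−ℓᵢ) = 2/64 + 2/64 + 2/64 + 32/64 + 8/64 + 2/64 + 1/64 = 49/64 = 0.765625.
Kraft's inequality requires Σ ≤ 1; here Σ = 0.765625 ≤ 1, so such a prefix code exists.

0.765625; yes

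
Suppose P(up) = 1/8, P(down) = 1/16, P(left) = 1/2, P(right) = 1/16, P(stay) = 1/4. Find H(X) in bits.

Each probability is a power of 1/2, so log₂(1/p) is an integer.
H = Σ p·log₂(1/p) = 1/8·3 + 1/16·4 + 1/2·1 + 1/16·4 + 1/4·2 = 1.875 bits.

1.875 bits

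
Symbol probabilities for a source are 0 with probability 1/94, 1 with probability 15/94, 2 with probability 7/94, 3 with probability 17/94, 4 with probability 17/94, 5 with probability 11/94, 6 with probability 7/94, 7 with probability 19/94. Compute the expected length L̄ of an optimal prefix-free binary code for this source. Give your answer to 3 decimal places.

Repeatedly combine the two least-probable nodes; the expected code length is the sum of the merged weights.
merge 1/94 + 7/94 → 4/47
merge 7/94 + 4/47 → 15/94
merge 11/94 + 15/94 → 13/47
merge 15/94 + 17/94 → 16/47
merge 17/94 + 19/94 → 18/47
merge 13/47 + 16/47 → 29/47
merge 18/47 + 29/47 → 1
L = 4/47 + 15/94 + 13/47 + 16/47 + 18/47 + 29/47 + 1 = 269/94 ≈ 2.862 bits/symbol.

2.862 bits/symbol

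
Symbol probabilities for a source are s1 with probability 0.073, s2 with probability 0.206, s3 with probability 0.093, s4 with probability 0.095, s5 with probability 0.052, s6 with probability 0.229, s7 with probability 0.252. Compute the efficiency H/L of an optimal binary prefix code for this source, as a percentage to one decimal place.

Entropy H = −Σ p log₂ p ≈ 2.5964 bits.
Huffman merges: 13/250+73/1000→1/8; 93/1000+19/200→47/250; 1/8+47/250→313/1000; 103/500+229/1000→87/200; 63/250+313/1000→113/200; 87/200+113/200→1. L = 1313/500 ≈ 2.6260.
Efficiency = H/L = 2.5964/2.6260 = 98.9%.

98.9%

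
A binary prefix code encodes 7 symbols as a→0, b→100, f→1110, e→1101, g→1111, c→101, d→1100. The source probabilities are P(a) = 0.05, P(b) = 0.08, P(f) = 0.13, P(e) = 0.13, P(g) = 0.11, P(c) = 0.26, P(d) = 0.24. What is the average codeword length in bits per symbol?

L̄ = Σ pᵢ·ℓᵢ = 0.05·1 + 0.08·3 + 0.13·4 + 0.13·4 + 0.11·4 + 0.26·3 + 0.24·4 = 3.51 bits/symbol.

3.51 bits/symbol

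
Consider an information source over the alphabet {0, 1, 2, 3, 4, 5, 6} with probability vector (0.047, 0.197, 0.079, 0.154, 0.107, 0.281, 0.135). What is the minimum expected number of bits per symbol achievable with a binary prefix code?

Repeatedly combine the two least-probable nodes; the expected code length is the sum of the merged weights.
merge 47/1000 + 79/1000 → 63/500
merge 107/1000 + 63/500 → 233/1000
merge 27/200 + 77/500 → 289/1000
merge 197/1000 + 233/1000 → 43/100
merge 281/1000 + 289/1000 → 57/100
merge 43/100 + 57/100 → 1
L = 63/500 + 233/1000 + 289/1000 + 43/100 + 57/100 + 1 = 331/125 = 2.648 bits/symbol.

2.648 bits/symbol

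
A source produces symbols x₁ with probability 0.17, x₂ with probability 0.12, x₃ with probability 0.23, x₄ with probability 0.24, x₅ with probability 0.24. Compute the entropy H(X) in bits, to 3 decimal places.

2.278 bits

H = −Σ pᵢ log₂ pᵢ.
−0.17·log₂(0.17) = 0.4346
−0.12·log₂(0.12) = 0.3671
−0.23·log₂(0.23) = 0.4877
−0.24·log₂(0.24) = 0.4941
−0.24·log₂(0.24) = 0.4941
Sum ≈ 2.2776 → 2.278 bits.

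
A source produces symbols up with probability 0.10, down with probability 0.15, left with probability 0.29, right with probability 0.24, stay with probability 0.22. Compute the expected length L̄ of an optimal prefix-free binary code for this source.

2.25 bits/symbol

Repeatedly combine the two least-probable nodes; the expected code length is the sum of the merged weights.
merge 1/10 + 3/20 → 1/4
merge 11/50 + 6/25 → 23/50
merge 1/4 + 29/100 → 27/50
merge 23/50 + 27/50 → 1
L = 1/4 + 23/50 + 27/50 + 1 = 9/4 = 2.25 bits/symbol.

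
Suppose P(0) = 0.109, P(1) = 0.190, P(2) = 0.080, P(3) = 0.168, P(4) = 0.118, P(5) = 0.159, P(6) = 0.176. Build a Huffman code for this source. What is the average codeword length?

Repeatedly combine the two least-probable nodes; the expected code length is the sum of the merged weights.
merge 2/25 + 109/1000 → 189/1000
merge 59/500 + 159/1000 → 277/1000
merge 21/125 + 22/125 → 43/125
merge 189/1000 + 19/100 → 379/1000
merge 277/1000 + 43/125 → 621/1000
merge 379/1000 + 621/1000 → 1
L = 189/1000 + 277/1000 + 43/125 + 379/1000 + 621/1000 + 1 = 281/100 = 2.81 bits/symbol.

2.81 bits/symbol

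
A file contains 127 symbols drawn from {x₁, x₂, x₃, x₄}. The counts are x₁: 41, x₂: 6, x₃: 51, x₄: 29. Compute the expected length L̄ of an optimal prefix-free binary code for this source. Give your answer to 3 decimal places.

1.874 bits/symbol

Probabilities are the counts divided by 127.
Repeatedly combine the two least-probable nodes; the expected code length is the sum of the merged weights.
merge 6/127 + 29/127 → 35/127
merge 35/127 + 41/127 → 76/127
merge 51/127 + 76/127 → 1
L = 35/127 + 76/127 + 1 = 238/127 ≈ 1.874 bits/symbol.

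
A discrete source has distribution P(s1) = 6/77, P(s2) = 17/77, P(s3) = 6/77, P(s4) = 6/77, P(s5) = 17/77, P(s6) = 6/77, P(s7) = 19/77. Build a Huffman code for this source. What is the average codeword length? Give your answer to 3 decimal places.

Repeatedly combine the two least-probable nodes; the expected code length is the sum of the merged weights.
merge 6/77 + 6/77 → 12/77
merge 6/77 + 6/77 → 12/77
merge 12/77 + 12/77 → 24/77
merge 17/77 + 17/77 → 34/77
merge 19/77 + 24/77 → 43/77
merge 34/77 + 43/77 → 1
L = 12/77 + 12/77 + 24/77 + 34/77 + 43/77 + 1 = 202/77 ≈ 2.623 bits/symbol.

2.623 bits/symbol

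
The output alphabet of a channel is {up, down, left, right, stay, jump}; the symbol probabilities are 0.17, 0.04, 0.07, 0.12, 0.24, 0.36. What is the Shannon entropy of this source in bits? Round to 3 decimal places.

H = −Σ pᵢ log₂ pᵢ.
−0.17·log₂(0.17) = 0.4346
−0.04·log₂(0.04) = 0.1858
−0.07·log₂(0.07) = 0.2686
−0.12·log₂(0.12) = 0.3671
−0.24·log₂(0.24) = 0.4941
−0.36·log₂(0.36) = 0.5306
Sum ≈ 2.2807 → 2.281 bits.

2.281 bits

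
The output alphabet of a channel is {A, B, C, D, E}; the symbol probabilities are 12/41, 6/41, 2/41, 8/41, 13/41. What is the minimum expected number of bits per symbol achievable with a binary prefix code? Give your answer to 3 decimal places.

Repeatedly combine the two least-probable nodes; the expected code length is the sum of the merged weights.
merge 2/41 + 6/41 → 8/41
merge 8/41 + 8/41 → 16/41
merge 12/41 + 13/41 → 25/41
merge 16/41 + 25/41 → 1
L = 8/41 + 16/41 + 25/41 + 1 = 90/41 ≈ 2.195 bits/symbol.

2.195 bits/symbol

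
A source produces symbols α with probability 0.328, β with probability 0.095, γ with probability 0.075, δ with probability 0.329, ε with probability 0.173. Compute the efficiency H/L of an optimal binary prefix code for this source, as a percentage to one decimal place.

96.6%

Entropy H = −Σ p log₂ p ≈ 2.0959 bits.
Huffman merges: 3/40+19/200→17/100; 17/100+173/1000→343/1000; 41/125+329/1000→657/1000; 343/1000+657/1000→1. L = 217/100 ≈ 2.1700.
Efficiency = H/L = 2.0959/2.1700 = 96.6%.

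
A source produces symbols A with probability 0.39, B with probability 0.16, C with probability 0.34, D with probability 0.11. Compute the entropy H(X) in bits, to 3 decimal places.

1.832 bits

H = −Σ pᵢ log₂ pᵢ.
−0.39·log₂(0.39) = 0.5298
−0.16·log₂(0.16) = 0.4230
−0.34·log₂(0.34) = 0.5292
−0.11·log₂(0.11) = 0.3503
Sum ≈ 1.8323 → 1.832 bits.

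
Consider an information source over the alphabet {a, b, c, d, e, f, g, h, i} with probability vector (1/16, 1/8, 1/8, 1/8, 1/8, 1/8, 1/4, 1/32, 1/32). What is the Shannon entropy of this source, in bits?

2.9375 bits

Each probability is a power of 1/2, so log₂(1/p) is an integer.
H = Σ p·log₂(1/p) = 1/16·4 + 1/8·3 + 1/8·3 + 1/8·3 + 1/8·3 + 1/8·3 + 1/4·2 + 1/32·5 + 1/32·5 = 2.9375 bits.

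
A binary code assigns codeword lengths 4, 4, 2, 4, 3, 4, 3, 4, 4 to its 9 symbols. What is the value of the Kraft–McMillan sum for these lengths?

With common denominator 2^4 = 16: Σ 2^(−ℓᵢ) = 1/16 + 1/16 + 4/16 + 1/16 + 2/16 + 1/16 + 2/16 + 1/16 + 1/16 = 14/16 = 0.875.

0.875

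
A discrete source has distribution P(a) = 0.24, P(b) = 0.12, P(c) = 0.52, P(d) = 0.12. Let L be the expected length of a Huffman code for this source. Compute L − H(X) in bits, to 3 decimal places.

Entropy H = −Σ p log₂ p ≈ 1.7188 bits.
Huffman merges: 3/25+3/25→6/25; 6/25+6/25→12/25; 12/25+13/25→1. L = 43/25 ≈ 1.7200.
L − H = 1.7200 − 1.7188 = 0.001 bits.

0.001 bits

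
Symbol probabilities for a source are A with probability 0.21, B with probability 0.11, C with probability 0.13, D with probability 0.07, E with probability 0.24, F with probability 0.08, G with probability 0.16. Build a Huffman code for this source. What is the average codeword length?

Repeatedly combine the two least-probable nodes; the expected code length is the sum of the merged weights.
merge 7/100 + 2/25 → 3/20
merge 11/100 + 13/100 → 6/25
merge 3/20 + 4/25 → 31/100
merge 21/100 + 6/25 → 9/20
merge 6/25 + 31/100 → 11/20
merge 9/20 + 11/20 → 1
L = 3/20 + 6/25 + 31/100 + 9/20 + 11/20 + 1 = 27/10 = 2.7 bits/symbol.

2.7 bits/symbol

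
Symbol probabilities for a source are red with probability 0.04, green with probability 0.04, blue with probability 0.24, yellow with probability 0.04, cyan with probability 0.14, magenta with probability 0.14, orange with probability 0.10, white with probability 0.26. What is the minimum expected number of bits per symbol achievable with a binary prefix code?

Repeatedly combine the two least-probable nodes; the expected code length is the sum of the merged weights.
merge 1/25 + 1/25 → 2/25
merge 1/25 + 2/25 → 3/25
merge 1/10 + 3/25 → 11/50
merge 7/50 + 7/50 → 7/25
merge 11/50 + 6/25 → 23/50
merge 13/50 + 7/25 → 27/50
merge 23/50 + 27/50 → 1
L = 2/25 + 3/25 + 11/50 + 7/25 + 23/50 + 27/50 + 1 = 27/10 = 2.7 bits/symbol.

2.7 bits/symbol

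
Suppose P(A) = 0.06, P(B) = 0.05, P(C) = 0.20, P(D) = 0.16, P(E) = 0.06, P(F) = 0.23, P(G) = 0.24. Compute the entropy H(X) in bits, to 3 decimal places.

2.572 bits

H = −Σ pᵢ log₂ pᵢ.
−0.06·log₂(0.06) = 0.2435
−0.05·log₂(0.05) = 0.2161
−0.20·log₂(0.20) = 0.4644
−0.16·log₂(0.16) = 0.4230
−0.06·log₂(0.06) = 0.2435
−0.23·log₂(0.23) = 0.4877
−0.24·log₂(0.24) = 0.4941
Sum ≈ 2.5724 → 2.572 bits.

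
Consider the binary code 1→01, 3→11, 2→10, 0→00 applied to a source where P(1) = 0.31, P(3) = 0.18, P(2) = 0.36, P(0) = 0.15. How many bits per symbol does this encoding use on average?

L̄ = Σ pᵢ·ℓᵢ = 0.31·2 + 0.18·2 + 0.36·2 + 0.15·2 = 2 bits/symbol.

2 bits/symbol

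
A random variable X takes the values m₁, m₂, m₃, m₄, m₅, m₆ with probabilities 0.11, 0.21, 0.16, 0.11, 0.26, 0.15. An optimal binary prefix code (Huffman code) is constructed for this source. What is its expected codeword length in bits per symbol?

Repeatedly combine the two least-probable nodes; the expected code length is the sum of the merged weights.
merge 11/100 + 11/100 → 11/50
merge 3/20 + 4/25 → 31/100
merge 21/100 + 11/50 → 43/100
merge 13/50 + 31/100 → 57/100
merge 43/100 + 57/100 → 1
L = 11/50 + 31/100 + 43/100 + 57/100 + 1 = 253/100 = 2.53 bits/symbol.

2.53 bits/symbol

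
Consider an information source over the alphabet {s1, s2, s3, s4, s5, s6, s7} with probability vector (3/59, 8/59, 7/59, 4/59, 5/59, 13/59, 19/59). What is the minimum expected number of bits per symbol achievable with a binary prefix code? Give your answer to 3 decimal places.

2.576 bits/symbol

Repeatedly combine the two least-probable nodes; the expected code length is the sum of the merged weights.
merge 3/59 + 4/59 → 7/59
merge 5/59 + 7/59 → 12/59
merge 7/59 + 8/59 → 15/59
merge 12/59 + 13/59 → 25/59
merge 15/59 + 19/59 → 34/59
merge 25/59 + 34/59 → 1
L = 7/59 + 12/59 + 15/59 + 25/59 + 34/59 + 1 = 152/59 ≈ 2.576 bits/symbol.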